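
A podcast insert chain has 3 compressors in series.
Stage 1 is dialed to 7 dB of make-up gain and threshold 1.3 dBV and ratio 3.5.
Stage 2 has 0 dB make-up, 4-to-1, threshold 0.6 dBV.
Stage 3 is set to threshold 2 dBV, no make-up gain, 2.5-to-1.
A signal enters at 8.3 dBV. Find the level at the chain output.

2.41 dBV

Stage 1: overshoot 7 dB → 7/3.5 = 2 dB → 3.3 dBV; +7 dB make-up → 10.3 dBV.
Stage 2: overshoot 9.7 dB → 9.7/4 = 2.425 dB → 3.025 dBV.
Stage 3: 3.025 dBV is 1.025 dB over 2 dBV; at 2.5:1 that becomes 0.41 dB over, giving 2.41 dBV.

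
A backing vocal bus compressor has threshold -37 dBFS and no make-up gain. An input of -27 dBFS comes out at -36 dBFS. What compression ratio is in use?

Input overshoot = -27 − (-37) = 10 dB; output overshoot = -36 − (-37) = 1 dB.
Ratio = 10 / 1 = 10.

10:1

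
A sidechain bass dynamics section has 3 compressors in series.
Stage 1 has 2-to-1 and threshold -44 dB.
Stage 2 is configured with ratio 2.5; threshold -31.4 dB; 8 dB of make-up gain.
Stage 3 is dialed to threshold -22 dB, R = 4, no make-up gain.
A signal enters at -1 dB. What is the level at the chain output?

Stage 1: 43 dB above -44 dB, reduced 2:1 to 21.5 dB above → -22.5 dB.
Stage 2: overshoot 8.9 dB → 8.9/2.5 = 3.56 dB → -27.84 dB; +8 dB make-up → -19.84 dB.
Stage 3: overshoot 2.16 dB → 2.16/4 = 0.54 dB → -21.46 dB.

-21.46 dB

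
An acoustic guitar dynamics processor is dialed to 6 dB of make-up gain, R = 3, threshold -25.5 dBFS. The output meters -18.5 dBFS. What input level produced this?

Stripping the +6 dB make-up gives -24.5 dBFS at the gain stage.
Post-compression overshoot = -24.5 − (-25.5) = 1 dB.
Undo the ratio: input overshoot = 1 × 3 = 3 dB, giving input = -22.5 dBFS.

-22.5 dBFS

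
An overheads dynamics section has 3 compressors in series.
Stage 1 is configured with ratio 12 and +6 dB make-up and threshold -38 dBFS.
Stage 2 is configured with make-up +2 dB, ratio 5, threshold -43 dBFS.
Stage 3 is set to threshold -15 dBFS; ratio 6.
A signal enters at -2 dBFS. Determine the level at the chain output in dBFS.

-38.2 dBFS

Stage 1: overshoot 36 dB → 36/12 = 3 dB → -35 dBFS; +6 dB make-up → -29 dBFS.
Stage 2: 14 dB above -43 dBFS, reduced 5:1 to 2.8 dB above → -40.2 dBFS; +2 dB make-up → -38.2 dBFS.
Stage 3: -38.2 dBFS is at or below the -15 dBFS threshold — no compression; output -38.2 dBFS.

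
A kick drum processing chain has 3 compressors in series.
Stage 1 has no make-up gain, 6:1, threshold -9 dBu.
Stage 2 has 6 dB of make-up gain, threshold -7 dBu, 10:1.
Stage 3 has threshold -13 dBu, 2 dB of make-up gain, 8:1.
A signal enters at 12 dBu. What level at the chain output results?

Stage 1: 12 dBu is 21 dB over -9 dBu; at 6:1 that becomes 3.5 dB over, giving -5.5 dBu.
Stage 2: -5.5 dBu is 1.5 dB over -7 dBu; at 10:1 that becomes 0.15 dB over, giving -6.85 dBu; +6 dB make-up → -0.85 dBu.
Stage 3: -0.85 dBu is 12.15 dB over -13 dBu; at 8:1 that becomes 1.51875 dB over, giving -11.48125 dBu; +2 dB make-up → -9.48125 dBu.

-9.48125 dBu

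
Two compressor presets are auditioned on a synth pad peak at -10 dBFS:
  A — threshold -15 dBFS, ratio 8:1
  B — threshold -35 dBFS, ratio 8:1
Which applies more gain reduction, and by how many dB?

B, by 17.5 dB

A: 5 dB over, compressed to 0.625 dB over, so 4.375 dB of GR.
B: 25 dB over, compressed to 3.125 dB over, so 21.875 dB of GR.
B reduces 17.5 dB more.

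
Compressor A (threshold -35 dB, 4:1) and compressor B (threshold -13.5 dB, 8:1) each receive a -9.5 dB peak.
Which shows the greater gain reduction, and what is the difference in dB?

A, by 15.625 dB

A: overshoot 25.5 dB → output overshoot 6.375 dB → GR 19.125 dB.
B: overshoot 4 dB → output overshoot 0.5 dB → GR 3.5 dB.
Difference: 15.625 dB in favour of A.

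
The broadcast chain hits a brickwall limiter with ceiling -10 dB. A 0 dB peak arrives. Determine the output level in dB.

A brickwall limiter is an ∞:1 compressor: any input above the ceiling is clamped to -10 dB.

-10 dB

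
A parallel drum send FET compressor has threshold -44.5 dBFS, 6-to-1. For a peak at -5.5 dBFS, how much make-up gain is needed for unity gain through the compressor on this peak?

32.5 dB

Overshoot 39 dB → 39/6 = 6.5 dB after compression, so the compressed level is -44.5 + 6.5 = -38 dBFS.
Make-up = target − compressed = -5.5 − (-38) = 32.5 dB.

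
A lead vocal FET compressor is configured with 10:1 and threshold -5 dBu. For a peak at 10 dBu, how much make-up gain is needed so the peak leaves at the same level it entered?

The peak compresses to -5 + 15/10 = -3.5 dBu.
To reach 10 dBu requires 10 − (-3.5) = 13.5 dB of make-up.

13.5 dB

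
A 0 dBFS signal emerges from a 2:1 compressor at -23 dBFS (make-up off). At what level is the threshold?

Let T be the threshold. Output overshoot = (input overshoot)/R, so -23 − T = (0 − T)/2.
2·(-23 − T) = 0 − T → 1·T = -46 − 0 = -46.
T = -46/1 = -46 dBFS.

-46 dBFS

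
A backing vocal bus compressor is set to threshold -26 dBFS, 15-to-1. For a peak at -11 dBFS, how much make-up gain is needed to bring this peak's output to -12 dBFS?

13 dB

Without make-up, output = threshold + overshoot/15 = -26 + 1 = -25 dBFS.
Gap to target: 13 dB.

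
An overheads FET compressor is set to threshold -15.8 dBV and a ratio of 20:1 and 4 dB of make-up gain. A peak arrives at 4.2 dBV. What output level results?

4.2 dBV sits 20 dB over threshold.
At 20:1 the overshoot is divided by 20, leaving 1 dB above threshold.
Output = -15.8 + 1 = -14.8 dBV; make-up adds 4 dB, giving -10.8 dBV.

-10.8 dBV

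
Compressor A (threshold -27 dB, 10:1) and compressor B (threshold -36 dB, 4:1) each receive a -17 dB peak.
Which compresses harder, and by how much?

A: 10 dB over, compressed to 1 dB over, so 9 dB of GR.
B: 19 dB over, compressed to 4.75 dB over, so 14.25 dB of GR.
B reduces 5.25 dB more.

B, by 5.25 dB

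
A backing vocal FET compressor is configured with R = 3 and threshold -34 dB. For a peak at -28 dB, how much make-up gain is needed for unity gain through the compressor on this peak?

Overshoot 6 dB → 6/3 = 2 dB after compression, so the compressed level is -34 + 2 = -32 dB.
Make-up = target − compressed = -28 − (-32) = 4 dB.

4 dB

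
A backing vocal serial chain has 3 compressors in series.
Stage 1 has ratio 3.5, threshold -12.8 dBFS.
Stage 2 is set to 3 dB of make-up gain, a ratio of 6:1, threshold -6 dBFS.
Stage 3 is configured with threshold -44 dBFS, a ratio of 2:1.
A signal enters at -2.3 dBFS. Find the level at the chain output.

-25.4 dBFS

Stage 1: 10.5 dB above -12.8 dBFS, reduced 3.5:1 to 3 dB above → -9.8 dBFS.
Stage 2: -9.8 dBFS ≤ -6 dBFS, so stage 2 doesn't engage; make-up brings it to -6.8 dBFS.
Stage 3: -6.8 dBFS is 37.2 dB over -44 dBFS; at 2:1 that becomes 18.6 dB over, giving -25.4 dBFS.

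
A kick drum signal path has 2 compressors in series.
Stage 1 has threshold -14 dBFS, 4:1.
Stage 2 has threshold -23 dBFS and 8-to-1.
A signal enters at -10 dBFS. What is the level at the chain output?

Stage 1: 4 dB above -14 dBFS, reduced 4:1 to 1 dB above → -13 dBFS.
Stage 2: overshoot 10 dB → 10/8 = 1.25 dB → -21.75 dBFS.

-21.75 dBFS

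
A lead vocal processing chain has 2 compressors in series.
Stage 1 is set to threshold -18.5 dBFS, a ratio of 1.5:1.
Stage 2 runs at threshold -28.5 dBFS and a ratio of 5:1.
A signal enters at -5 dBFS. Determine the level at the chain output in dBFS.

-24.7 dBFS

Stage 1: overshoot 13.5 dB → 13.5/1.5 = 9 dB → -9.5 dBFS.
Stage 2: 19 dB above -28.5 dBFS, reduced 5:1 to 3.8 dB above → -24.7 dBFS.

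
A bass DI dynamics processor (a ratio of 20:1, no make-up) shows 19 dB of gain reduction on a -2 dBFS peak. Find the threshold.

Let T be the threshold. Output overshoot = (input overshoot)/R, so -21 − T = (-2 − T)/20.
20·(-21 − T) = -2 − T → 19·T = -420 − (-2) = -418.
T = -418/19 = -22 dBFS.

-22 dBFS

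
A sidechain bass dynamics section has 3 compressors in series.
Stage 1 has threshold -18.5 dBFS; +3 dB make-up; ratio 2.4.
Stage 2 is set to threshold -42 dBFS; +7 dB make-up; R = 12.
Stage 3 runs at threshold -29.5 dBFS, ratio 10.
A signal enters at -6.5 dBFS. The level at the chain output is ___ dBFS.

Stage 1: 12 dB above -18.5 dBFS, reduced 2.4:1 to 5 dB above → -13.5 dBFS; +3 dB make-up → -10.5 dBFS.
Stage 2: 31.5 dB above -42 dBFS, reduced 12:1 to 2.625 dB above → -39.375 dBFS; +7 dB make-up → -32.375 dBFS.
Stage 3: below threshold (-32.375 ≤ -29.5); passes unchanged; output -32.375 dBFS.

-32.375 dBFS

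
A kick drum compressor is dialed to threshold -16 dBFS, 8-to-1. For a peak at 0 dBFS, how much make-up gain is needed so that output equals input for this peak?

14 dB

Without make-up, output = threshold + overshoot/8 = -16 + 2 = -14 dBFS.
Gap to target: 14 dB.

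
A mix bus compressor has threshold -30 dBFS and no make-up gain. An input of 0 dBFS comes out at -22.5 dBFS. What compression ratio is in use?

Input overshoot = 0 − (-30) = 30 dB; output overshoot = -22.5 − (-30) = 7.5 dB.
Ratio = 30 / 7.5 = 4.

4:1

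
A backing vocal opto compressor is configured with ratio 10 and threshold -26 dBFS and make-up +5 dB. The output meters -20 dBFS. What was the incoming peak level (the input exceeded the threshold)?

Before make-up, the level was -20 − 5 = -25 dBFS.
Post-compression overshoot = -25 − (-26) = 1 dB.
Before 10:1 compression the overshoot was 1 × 10 = 10 dB, so input = -26 + 10 = -16 dBFS.

-16 dBFS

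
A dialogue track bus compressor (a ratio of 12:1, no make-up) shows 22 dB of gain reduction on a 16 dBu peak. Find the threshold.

-8 dBu

Let T be the threshold. Output overshoot = (input overshoot)/R, so -6 − T = (16 − T)/12.
12·(-6 − T) = 16 − T → 11·T = -72 − 16 = -88.
T = -88/11 = -8 dBu.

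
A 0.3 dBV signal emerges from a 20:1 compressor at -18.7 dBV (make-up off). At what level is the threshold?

-19.7 dBV

Gain reduction = 0.3 − (-18.7) = 19 dB; output overshoot = GR / (R − 1) = 19 / 19 = 1 dB.
Threshold = output − output overshoot = -18.7 − 1 = -19.7 dBV.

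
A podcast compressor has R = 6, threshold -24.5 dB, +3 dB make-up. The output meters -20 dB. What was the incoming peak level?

Stripping the +3 dB make-up gives -23 dB at the gain stage.
The compressed level sits -23 − (-24.5) = 1.5 dB over threshold.
Input overshoot = R × output overshoot = 9 dB → input = -24.5 + 9 = -15.5 dB.

-15.5 dB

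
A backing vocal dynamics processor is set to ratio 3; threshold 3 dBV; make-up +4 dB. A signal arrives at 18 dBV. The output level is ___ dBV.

The input is 15 dB above the 3 dBV threshold.
The 15 dB excess becomes 5 dB after 3:1 reduction.
So the level is 3 + 5 = 8 dBV; make-up adds 4 dB, giving 12 dBV.

12 dBV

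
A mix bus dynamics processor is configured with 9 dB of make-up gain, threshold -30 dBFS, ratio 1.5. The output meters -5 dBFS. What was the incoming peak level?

Remove make-up: -5 − 9 = -14 dBFS.
Post-compression overshoot = -14 − (-30) = 16 dB.
Undo the ratio: input overshoot = 16 × 1.5 = 24 dB, giving input = -6 dBFS.

-6 dBFS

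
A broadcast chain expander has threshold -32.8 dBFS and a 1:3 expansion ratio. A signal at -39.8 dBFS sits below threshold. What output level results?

The input is 7 dB below the -32.8 dBFS threshold.
A 1:3 expander multiplies undershoot by 3: 7 × 3 = 21 dB below threshold.
Output = -32.8 − 21 = -53.8 dBFS.

-53.8 dBFS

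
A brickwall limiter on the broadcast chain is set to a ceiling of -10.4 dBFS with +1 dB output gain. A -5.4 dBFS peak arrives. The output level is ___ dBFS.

A brickwall limiter is an ∞:1 compressor: any input above the ceiling is clamped to -10.4 dBFS.
Output gain then adds 1 dB: -10.4 + 1 = -9.4 dBFS.

-9.4 dBFS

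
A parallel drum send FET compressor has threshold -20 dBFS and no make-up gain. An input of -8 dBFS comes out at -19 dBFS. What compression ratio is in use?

12:1

Input overshoot = -8 − (-20) = 12 dB; output overshoot = -19 − (-20) = 1 dB.
Ratio = 12 / 1 = 12.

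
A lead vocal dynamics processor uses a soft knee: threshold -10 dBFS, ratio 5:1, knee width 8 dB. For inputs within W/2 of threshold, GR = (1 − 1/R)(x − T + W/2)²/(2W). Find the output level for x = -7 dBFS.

-9.45 dBFS

x − T + W/2 = -7 − (-10) + 4 = 7.
GR = (1 − 1/5) × 7² / 16 = 0.8 × 49 / 16 = 2.45 dB.
Output = -7 − 2.45 = -9.45 dBFS.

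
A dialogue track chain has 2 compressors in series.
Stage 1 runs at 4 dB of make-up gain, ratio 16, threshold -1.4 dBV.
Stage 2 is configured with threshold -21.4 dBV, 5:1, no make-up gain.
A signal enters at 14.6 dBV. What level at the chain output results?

Stage 1: 16 dB above -1.4 dBV, reduced 16:1 to 1 dB above → -0.4 dBV; +4 dB make-up → 3.6 dBV.
Stage 2: 3.6 dBV is 25 dB over -21.4 dBV; at 5:1 that becomes 5 dB over, giving -16.4 dBV.

-16.4 dBV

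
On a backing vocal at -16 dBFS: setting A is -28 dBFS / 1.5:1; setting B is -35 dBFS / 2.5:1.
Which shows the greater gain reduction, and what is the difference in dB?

B, by 7.4 dB

A: 12 dB over, compressed to 8 dB over, so 4 dB of GR.
B: 19 dB over, compressed to 7.6 dB over, so 11.4 dB of GR.
Difference: 7.4 dB in favour of B.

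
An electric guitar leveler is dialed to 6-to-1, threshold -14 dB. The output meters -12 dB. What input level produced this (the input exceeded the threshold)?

That's 2 dB above the -14 dB threshold.
Input overshoot = R × output overshoot = 12 dB → input = -14 + 12 = -2 dB.

-2 dB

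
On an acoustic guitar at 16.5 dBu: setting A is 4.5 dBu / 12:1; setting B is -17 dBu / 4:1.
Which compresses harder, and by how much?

B, by 14.125 dB

A: 12 dB over, compressed to 1 dB over, so 11 dB of GR.
B: 33.5 dB over, compressed to 8.375 dB over, so 25.125 dB of GR.
B applies 14.125 dB more gain reduction.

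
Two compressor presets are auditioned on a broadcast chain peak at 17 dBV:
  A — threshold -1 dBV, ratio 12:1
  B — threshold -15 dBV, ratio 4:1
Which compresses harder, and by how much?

B, by 7.5 dB

A: overshoot 18 dB → output overshoot 1.5 dB → GR 16.5 dB.
B: overshoot 32 dB → output overshoot 8 dB → GR 24 dB.
Difference: 7.5 dB in favour of B.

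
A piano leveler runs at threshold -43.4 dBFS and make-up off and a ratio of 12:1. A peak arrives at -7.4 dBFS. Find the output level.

-40.4 dBFS

The input is 36 dB above the -43.4 dBFS threshold.
At 12:1 the overshoot is divided by 12, leaving 3 dB above threshold.
Output = -43.4 + 3 = -40.4 dBFS.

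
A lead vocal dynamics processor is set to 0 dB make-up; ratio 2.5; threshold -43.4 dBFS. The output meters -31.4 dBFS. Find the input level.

Post-compression overshoot = -31.4 − (-43.4) = 12 dB.
Before 2.5:1 compression the overshoot was 12 × 2.5 = 30 dB, so input = -43.4 + 30 = -13.4 dBFS.

-13.4 dBFS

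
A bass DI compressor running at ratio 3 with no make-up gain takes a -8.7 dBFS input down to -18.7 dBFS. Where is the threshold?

Let T be the threshold. Output overshoot = (input overshoot)/R, so -18.7 − T = (-8.7 − T)/3.
3·(-18.7 − T) = -8.7 − T → 2·T = -56.1 − (-8.7) = -47.4.
T = -47.4/2 = -23.7 dBFS.

-23.7 dBFS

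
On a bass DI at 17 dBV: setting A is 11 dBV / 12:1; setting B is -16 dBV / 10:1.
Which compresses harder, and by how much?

B, by 24.2 dB

A: overshoot 6 dB → output overshoot 0.5 dB → GR 5.5 dB.
B: overshoot 33 dB → output overshoot 3.3 dB → GR 29.7 dB.
B reduces 24.2 dB more.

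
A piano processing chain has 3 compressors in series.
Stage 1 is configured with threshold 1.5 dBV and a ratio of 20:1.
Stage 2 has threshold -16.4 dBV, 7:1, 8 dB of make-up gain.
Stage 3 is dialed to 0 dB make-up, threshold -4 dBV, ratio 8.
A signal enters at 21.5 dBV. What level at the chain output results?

-5.7 dBV

Stage 1: 21.5 dBV is 20 dB over 1.5 dBV; at 20:1 that becomes 1 dB over, giving 2.5 dBV.
Stage 2: 2.5 dBV is 18.9 dB over -16.4 dBV; at 7:1 that becomes 2.7 dB over, giving -13.7 dBV; +8 dB make-up → -5.7 dBV.
Stage 3: -5.7 dBV is at or below the -4 dBV threshold — no compression; output -5.7 dBV.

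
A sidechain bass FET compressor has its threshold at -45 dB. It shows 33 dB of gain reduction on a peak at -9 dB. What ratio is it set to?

Input overshoot = -9 − (-45) = 36 dB.
Output overshoot = 36 − 33 = 3 dB.
Ratio = input overshoot / output overshoot = 36 / 3 = 12.

12:1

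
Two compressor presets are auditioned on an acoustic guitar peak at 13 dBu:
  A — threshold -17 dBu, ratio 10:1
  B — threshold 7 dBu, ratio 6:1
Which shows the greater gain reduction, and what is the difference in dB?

A: 30 dB over, compressed to 3 dB over, so 27 dB of GR.
B: 6 dB over, compressed to 1 dB over, so 5 dB of GR.
Difference: 22 dB in favour of A.

A, by 22 dB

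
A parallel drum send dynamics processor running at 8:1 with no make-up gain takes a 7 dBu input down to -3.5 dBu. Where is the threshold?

-5 dBu

Gain reduction = 7 − (-3.5) = 10.5 dB; output overshoot = GR / (R − 1) = 10.5 / 7 = 1.5 dB.
Threshold = output − output overshoot = -3.5 − 1.5 = -5 dBu.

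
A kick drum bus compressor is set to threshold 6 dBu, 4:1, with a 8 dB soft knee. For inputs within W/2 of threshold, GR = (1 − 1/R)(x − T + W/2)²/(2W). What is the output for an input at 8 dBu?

6.3125 dBu

x − T + W/2 = 8 − 6 + 4 = 6.
GR = (1 − 1/4) × 6² / 16 = 0.75 × 36 / 16 = 1.6875 dB.
Output = 8 − 1.6875 = 6.3125 dBu.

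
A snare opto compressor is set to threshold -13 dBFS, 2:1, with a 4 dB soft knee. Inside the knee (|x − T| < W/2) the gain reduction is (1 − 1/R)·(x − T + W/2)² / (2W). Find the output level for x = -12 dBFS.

-12.5625 dBFS

x − T + W/2 = -12 − (-13) + 2 = 3.
GR = (1 − 1/2) × 3² / 8 = 0.5 × 9 / 8 = 0.5625 dB.
Output = -12 − 0.5625 = -12.5625 dBFS.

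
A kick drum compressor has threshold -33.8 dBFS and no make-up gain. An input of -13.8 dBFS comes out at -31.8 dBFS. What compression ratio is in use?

10:1

Input overshoot = -13.8 − (-33.8) = 20 dB; output overshoot = -31.8 − (-33.8) = 2 dB.
Ratio = 20 / 2 = 10.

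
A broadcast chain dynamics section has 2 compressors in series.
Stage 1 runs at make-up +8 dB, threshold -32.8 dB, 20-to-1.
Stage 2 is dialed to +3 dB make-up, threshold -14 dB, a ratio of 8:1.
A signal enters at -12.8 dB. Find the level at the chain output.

-20.8 dB

Stage 1: 20 dB above -32.8 dB, reduced 20:1 to 1 dB above → -31.8 dB; +8 dB make-up → -23.8 dB.
Stage 2: below threshold (-23.8 ≤ -14); passes unchanged; make-up brings it to -20.8 dB.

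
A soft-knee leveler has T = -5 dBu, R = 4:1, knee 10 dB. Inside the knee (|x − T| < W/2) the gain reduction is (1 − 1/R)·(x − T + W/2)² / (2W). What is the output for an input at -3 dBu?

-4.8375 dBu

x − T + W/2 = -3 − (-5) + 5 = 7.
GR = (1 − 1/4) × 7² / 20 = 0.75 × 49 / 20 = 1.8375 dB.
Output = -3 − 1.8375 = -4.8375 dBu.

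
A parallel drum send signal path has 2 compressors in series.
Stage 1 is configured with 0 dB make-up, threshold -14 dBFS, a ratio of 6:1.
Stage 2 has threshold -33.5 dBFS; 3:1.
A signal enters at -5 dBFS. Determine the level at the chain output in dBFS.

Stage 1: 9 dB above -14 dBFS, reduced 6:1 to 1.5 dB above → -12.5 dBFS.
Stage 2: overshoot 21 dB → 21/3 = 7 dB → -26.5 dBFS.

-26.5 dBFS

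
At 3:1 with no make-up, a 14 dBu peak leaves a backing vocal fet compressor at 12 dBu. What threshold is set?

Let T be the threshold. Output overshoot = (input overshoot)/R, so 12 − T = (14 − T)/3.
3·(12 − T) = 14 − T → 2·T = 36 − 14 = 22.
T = 22/2 = 11 dBu.

11 dBu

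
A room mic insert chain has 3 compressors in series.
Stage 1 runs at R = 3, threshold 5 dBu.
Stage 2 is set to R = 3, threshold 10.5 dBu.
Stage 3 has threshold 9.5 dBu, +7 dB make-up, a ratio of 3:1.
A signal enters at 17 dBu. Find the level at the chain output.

Stage 1: 12 dB above 5 dBu, reduced 3:1 to 4 dB above → 9 dBu.
Stage 2: 9 dBu is at or below the 10.5 dBu threshold — no compression; output 9 dBu.
Stage 3: below threshold (9 ≤ 9.5); passes unchanged; make-up brings it to 16 dBu.

16 dBu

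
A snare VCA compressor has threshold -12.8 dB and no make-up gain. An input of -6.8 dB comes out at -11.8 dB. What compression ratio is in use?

Input overshoot = -6.8 − (-12.8) = 6 dB; output overshoot = -11.8 − (-12.8) = 1 dB.
Ratio = 6 / 1 = 6.

6:1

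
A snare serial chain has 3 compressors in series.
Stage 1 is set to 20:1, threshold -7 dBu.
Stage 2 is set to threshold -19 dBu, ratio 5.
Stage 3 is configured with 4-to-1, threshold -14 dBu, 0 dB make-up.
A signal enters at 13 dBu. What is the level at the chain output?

Stage 1: overshoot 20 dB → 20/20 = 1 dB → -6 dBu.
Stage 2: 13 dB above -19 dBu, reduced 5:1 to 2.6 dB above → -16.4 dBu.
Stage 3: -16.4 dBu ≤ -14 dBu, so stage 3 doesn't engage; output -16.4 dBu.

-16.4 dBu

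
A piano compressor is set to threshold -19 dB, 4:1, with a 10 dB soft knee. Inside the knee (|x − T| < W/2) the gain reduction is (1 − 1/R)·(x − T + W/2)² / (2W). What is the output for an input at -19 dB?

x − T + W/2 = -19 − (-19) + 5 = 5.
GR = (1 − 1/4) × 5² / 20 = 0.75 × 25 / 20 = 0.9375 dB.
Output = -19 − 0.9375 = -19.9375 dB.

-19.9375 dB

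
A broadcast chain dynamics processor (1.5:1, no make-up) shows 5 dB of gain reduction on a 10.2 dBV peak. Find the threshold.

-4.8 dBV

Let T be the threshold. Output overshoot = (input overshoot)/R, so 5.2 − T = (10.2 − T)/1.5.
1.5·(5.2 − T) = 10.2 − T → 0.5·T = 7.8 − 10.2 = -2.4.
T = -2.4/0.5 = -4.8 dBV.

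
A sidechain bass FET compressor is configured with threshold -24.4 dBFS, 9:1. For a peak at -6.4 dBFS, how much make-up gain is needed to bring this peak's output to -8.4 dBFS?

14 dB

Without make-up, output = threshold + overshoot/9 = -24.4 + 2 = -22.4 dBFS.
Gap to target: 14 dB.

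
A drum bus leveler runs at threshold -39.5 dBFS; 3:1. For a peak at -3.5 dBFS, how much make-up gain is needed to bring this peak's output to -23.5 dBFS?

Without make-up, output = threshold + overshoot/3 = -39.5 + 12 = -27.5 dBFS.
Gap to target: 4 dB.

4 dB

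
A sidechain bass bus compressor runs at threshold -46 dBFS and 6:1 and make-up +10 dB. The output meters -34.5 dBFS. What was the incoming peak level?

-37 dBFS

Before make-up, the level was -34.5 − 10 = -44.5 dBFS.
Post-compression overshoot = -44.5 − (-46) = 1.5 dB.
Undo the ratio: input overshoot = 1.5 × 6 = 9 dB, giving input = -37 dBFS.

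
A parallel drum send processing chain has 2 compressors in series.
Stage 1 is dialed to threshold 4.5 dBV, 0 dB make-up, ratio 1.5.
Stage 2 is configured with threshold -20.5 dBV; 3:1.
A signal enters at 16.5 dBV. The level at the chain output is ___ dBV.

-9.5 dBV

Stage 1: 12 dB above 4.5 dBV, reduced 1.5:1 to 8 dB above → 12.5 dBV.
Stage 2: 33 dB above -20.5 dBV, reduced 3:1 to 11 dB above → -9.5 dBV.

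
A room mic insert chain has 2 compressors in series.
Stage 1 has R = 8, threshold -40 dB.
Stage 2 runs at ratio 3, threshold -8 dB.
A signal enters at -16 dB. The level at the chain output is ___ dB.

Stage 1: 24 dB above -40 dB, reduced 8:1 to 3 dB above → -37 dB.
Stage 2: -37 dB is at or below the -8 dB threshold — no compression; output -37 dB.

-37 dB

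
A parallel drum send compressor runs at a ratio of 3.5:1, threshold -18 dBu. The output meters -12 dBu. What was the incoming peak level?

Post-compression overshoot = -12 − (-18) = 6 dB.
Undo the ratio: input overshoot = 6 × 3.5 = 21 dB, giving input = 3 dBu.

3 dBu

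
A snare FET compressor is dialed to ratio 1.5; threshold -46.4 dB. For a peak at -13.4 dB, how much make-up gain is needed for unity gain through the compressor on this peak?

The peak compresses to -46.4 + 33/1.5 = -24.4 dB.
To reach -13.4 dB requires -13.4 − (-24.4) = 11 dB of make-up.

11 dB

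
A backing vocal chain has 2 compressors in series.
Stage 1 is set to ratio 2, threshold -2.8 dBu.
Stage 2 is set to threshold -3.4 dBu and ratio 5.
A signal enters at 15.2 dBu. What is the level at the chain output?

Stage 1: overshoot 18 dB → 18/2 = 9 dB → 6.2 dBu.
Stage 2: 9.6 dB above -3.4 dBu, reduced 5:1 to 1.92 dB above → -1.48 dBu.

-1.48 dBu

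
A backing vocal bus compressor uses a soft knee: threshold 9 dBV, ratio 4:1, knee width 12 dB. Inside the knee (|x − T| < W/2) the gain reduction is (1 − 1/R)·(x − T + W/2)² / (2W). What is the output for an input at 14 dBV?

x − T + W/2 = 14 − 9 + 6 = 11.
GR = (1 − 1/4) × 11² / 24 = 0.75 × 121 / 24 = 3.78125 dB.
Output = 14 − 3.78125 = 10.21875 dBV.

10.21875 dBV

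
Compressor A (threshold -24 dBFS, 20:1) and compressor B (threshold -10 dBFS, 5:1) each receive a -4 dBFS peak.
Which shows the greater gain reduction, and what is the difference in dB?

A, by 14.2 dB

A: overshoot 20 dB → output overshoot 1 dB → GR 19 dB.
B: overshoot 6 dB → output overshoot 1.2 dB → GR 4.8 dB.
A applies 14.2 dB more gain reduction.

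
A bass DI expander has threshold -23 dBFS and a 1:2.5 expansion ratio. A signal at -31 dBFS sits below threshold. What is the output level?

The input is 8 dB below the -23 dBFS threshold.
A 1:2.5 expander multiplies undershoot by 2.5: 8 × 2.5 = 20 dB below threshold.
Output = -23 − 20 = -43 dBFS.

-43 dBFS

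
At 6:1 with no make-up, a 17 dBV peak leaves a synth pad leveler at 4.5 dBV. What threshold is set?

2 dBV

Gain reduction = 17 − 4.5 = 12.5 dB; output overshoot = GR / (R − 1) = 12.5 / 5 = 2.5 dB.
Threshold = output − output overshoot = 4.5 − 2.5 = 2 dBV.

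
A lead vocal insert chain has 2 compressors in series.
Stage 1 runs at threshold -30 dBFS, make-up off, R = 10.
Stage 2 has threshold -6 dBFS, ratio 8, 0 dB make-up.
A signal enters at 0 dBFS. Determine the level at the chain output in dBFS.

-27 dBFS

Stage 1: 0 dBFS is 30 dB over -30 dBFS; at 10:1 that becomes 3 dB over, giving -27 dBFS.
Stage 2: -27 dBFS is at or below the -6 dBFS threshold — no compression; output -27 dBFS.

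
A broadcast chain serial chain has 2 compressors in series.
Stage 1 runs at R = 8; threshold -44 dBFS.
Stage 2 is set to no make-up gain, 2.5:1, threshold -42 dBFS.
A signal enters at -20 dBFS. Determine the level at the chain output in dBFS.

Stage 1: overshoot 24 dB → 24/8 = 3 dB → -41 dBFS.
Stage 2: overshoot 1 dB → 1/2.5 = 0.4 dB → -41.6 dBFS.

-41.6 dBFS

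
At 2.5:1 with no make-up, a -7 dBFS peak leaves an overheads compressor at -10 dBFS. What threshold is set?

-12 dBFS

Gain reduction = -7 − (-10) = 3 dB; output overshoot = GR / (R − 1) = 3 / 1.5 = 2 dB.
Threshold = output − output overshoot = -10 − 2 = -12 dBFS.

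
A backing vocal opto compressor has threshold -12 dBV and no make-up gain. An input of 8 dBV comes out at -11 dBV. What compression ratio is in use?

20:1

Input overshoot = 8 − (-12) = 20 dB; output overshoot = -11 − (-12) = 1 dB.
Ratio = 20 / 1 = 20.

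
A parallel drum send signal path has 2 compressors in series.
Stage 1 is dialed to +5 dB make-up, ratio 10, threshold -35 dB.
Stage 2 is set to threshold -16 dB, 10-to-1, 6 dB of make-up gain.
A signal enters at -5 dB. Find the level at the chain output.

Stage 1: 30 dB above -35 dB, reduced 10:1 to 3 dB above → -32 dB; +5 dB make-up → -27 dB.
Stage 2: -27 dB is at or below the -16 dB threshold — no compression; make-up brings it to -21 dB.

-21 dB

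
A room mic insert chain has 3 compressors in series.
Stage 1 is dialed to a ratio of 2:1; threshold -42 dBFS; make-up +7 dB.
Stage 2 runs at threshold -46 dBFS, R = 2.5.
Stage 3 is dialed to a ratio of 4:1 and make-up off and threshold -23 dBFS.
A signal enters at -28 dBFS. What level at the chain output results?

-38.8 dBFS

Stage 1: overshoot 14 dB → 14/2 = 7 dB → -35 dBFS; +7 dB make-up → -28 dBFS.
Stage 2: 18 dB above -46 dBFS, reduced 2.5:1 to 7.2 dB above → -38.8 dBFS.
Stage 3: -38.8 dBFS is at or below the -23 dBFS threshold — no compression; output -38.8 dBFS.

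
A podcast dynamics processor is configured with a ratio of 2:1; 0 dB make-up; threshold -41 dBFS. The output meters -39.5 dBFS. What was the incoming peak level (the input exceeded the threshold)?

-38 dBFS

The compressed level sits -39.5 − (-41) = 1.5 dB over threshold.
Input overshoot = R × output overshoot = 3 dB → input = -41 + 3 = -38 dBFS.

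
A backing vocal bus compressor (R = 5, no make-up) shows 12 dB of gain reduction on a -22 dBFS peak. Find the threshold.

Input is 15 dB above T (since output overshoot × R = input overshoot: (-34 − T)·5 = -22 − T gives T = -37 dBFS).
Check: -37 + (-22 − (-37))/5 = -37 + 3 = -34 dBFS. ✓

-37 dBFS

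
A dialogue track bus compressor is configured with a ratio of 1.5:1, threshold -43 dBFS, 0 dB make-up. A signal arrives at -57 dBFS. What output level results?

-57 dBFS is 14 dB below the -43 dBFS threshold, so no gain reduction is applied.
Output = input = -57 dBFS.

-57 dBFS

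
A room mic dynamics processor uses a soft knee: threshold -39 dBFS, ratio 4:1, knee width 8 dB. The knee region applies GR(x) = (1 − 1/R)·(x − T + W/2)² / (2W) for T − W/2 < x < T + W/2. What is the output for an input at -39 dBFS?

-39.75 dBFS

x − T + W/2 = -39 − (-39) + 4 = 4.
GR = (1 − 1/4) × 4² / 16 = 0.75 × 16 / 16 = 0.75 dB.
Output = -39 − 0.75 = -39.75 dBFS.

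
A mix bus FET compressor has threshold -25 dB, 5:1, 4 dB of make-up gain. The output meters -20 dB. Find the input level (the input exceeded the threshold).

-20 dB

Stripping the +4 dB make-up gives -24 dB at the gain stage.
That's 1 dB above the -25 dB threshold.
Undo the ratio: input overshoot = 1 × 5 = 5 dB, giving input = -20 dB.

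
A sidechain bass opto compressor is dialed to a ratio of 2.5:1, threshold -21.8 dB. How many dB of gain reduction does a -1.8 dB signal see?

Overshoot = -1.8 − (-21.8) = 20 dB.
A 2.5:1 ratio leaves 8 dB of that excess.
GR = overshoot in − overshoot out = 20 − 8 = 12 dB.

12 dB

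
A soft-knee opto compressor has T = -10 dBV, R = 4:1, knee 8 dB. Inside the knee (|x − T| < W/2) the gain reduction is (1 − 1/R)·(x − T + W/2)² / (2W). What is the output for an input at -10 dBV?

-10.75 dBV

x − T + W/2 = -10 − (-10) + 4 = 4.
GR = (1 − 1/4) × 4² / 16 = 0.75 × 16 / 16 = 0.75 dB.
Output = -10 − 0.75 = -10.75 dBV.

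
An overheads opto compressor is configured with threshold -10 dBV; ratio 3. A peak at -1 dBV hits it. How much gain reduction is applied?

The signal is 9 dB above threshold.
A 3:1 ratio leaves 3 dB of that excess.
GR = overshoot in − overshoot out = 9 − 3 = 6 dB.

6 dB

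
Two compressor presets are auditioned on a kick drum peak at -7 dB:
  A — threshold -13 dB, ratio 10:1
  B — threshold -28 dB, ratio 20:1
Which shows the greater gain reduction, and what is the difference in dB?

A: 6 dB over, compressed to 0.6 dB over, so 5.4 dB of GR.
B: 21 dB over, compressed to 1.05 dB over, so 19.95 dB of GR.
B reduces 14.55 dB more.

B, by 14.55 dB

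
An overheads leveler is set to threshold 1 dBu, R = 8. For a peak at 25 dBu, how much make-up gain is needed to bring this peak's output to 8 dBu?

The peak compresses to 1 + 24/8 = 4 dBu.
To reach 8 dBu requires 8 − 4 = 4 dB of make-up.

4 dB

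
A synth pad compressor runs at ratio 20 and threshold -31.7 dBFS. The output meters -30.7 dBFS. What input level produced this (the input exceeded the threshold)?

-11.7 dBFS

That's 1 dB above the -31.7 dBFS threshold.
Before 20:1 compression the overshoot was 1 × 20 = 20 dB, so input = -31.7 + 20 = -11.7 dBFS.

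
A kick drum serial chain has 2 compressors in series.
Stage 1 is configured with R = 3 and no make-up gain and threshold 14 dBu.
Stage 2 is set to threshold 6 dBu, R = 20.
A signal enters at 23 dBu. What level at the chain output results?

6.55 dBu

Stage 1: overshoot 9 dB → 9/3 = 3 dB → 17 dBu.
Stage 2: 17 dBu is 11 dB over 6 dBu; at 20:1 that becomes 0.55 dB over, giving 6.55 dBu.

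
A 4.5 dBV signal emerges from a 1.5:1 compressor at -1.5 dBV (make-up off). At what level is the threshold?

Input is 18 dB above T (since output overshoot × R = input overshoot: (-1.5 − T)·1.5 = 4.5 − T gives T = -13.5 dBV).
Check: -13.5 + (4.5 − (-13.5))/1.5 = -13.5 + 12 = -1.5 dBV. ✓

-13.5 dBV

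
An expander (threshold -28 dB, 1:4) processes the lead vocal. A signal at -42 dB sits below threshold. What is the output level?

Below threshold, a 1:4 expander applies gain = (4−1)×(T − x) of attenuation.
(4−1) × 14 = 42 dB, so output = -42 − 42 = -84 dB.

-84 dB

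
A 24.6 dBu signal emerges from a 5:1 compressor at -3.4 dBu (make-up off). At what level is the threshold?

-10.4 dBu

Gain reduction = 24.6 − (-3.4) = 28 dB; output overshoot = GR / (R − 1) = 28 / 4 = 7 dB.
Threshold = output − output overshoot = -3.4 − 7 = -10.4 dBu.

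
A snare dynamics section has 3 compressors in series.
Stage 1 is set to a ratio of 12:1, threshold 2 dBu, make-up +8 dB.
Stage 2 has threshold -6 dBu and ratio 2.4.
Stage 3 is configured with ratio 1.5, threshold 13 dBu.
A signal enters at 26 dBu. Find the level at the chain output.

Stage 1: 26 dBu is 24 dB over 2 dBu; at 12:1 that becomes 2 dB over, giving 4 dBu; +8 dB make-up → 12 dBu.
Stage 2: overshoot 18 dB → 18/2.4 = 7.5 dB → 1.5 dBu.
Stage 3: 1.5 dBu ≤ 13 dBu, so stage 3 doesn't engage; output 1.5 dBu.

1.5 dBu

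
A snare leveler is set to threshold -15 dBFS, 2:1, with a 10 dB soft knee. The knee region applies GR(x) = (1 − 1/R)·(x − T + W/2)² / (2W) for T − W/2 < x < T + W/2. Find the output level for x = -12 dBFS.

-13.6 dBFS

x − T + W/2 = -12 − (-15) + 5 = 8.
GR = (1 − 1/2) × 8² / 20 = 0.5 × 64 / 20 = 1.6 dB.
Output = -12 − 1.6 = -13.6 dBFS.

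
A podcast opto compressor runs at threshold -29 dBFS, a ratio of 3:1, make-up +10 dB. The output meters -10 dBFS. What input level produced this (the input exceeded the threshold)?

-2 dBFS

Before make-up, the level was -10 − 10 = -20 dBFS.
Post-compression overshoot = -20 − (-29) = 9 dB.
Before 3:1 compression the overshoot was 9 × 3 = 27 dB, so input = -29 + 27 = -2 dBFS.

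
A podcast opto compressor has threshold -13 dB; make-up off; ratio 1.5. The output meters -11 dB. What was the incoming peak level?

Post-compression overshoot = -11 − (-13) = 2 dB.
Before 1.5:1 compression the overshoot was 2 × 1.5 = 3 dB, so input = -13 + 3 = -10 dB.

-10 dB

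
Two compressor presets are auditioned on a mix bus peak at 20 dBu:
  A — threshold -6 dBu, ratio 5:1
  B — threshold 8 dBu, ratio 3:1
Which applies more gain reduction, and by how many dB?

A, by 12.8 dB

A: overshoot 26 dB → output overshoot 5.2 dB → GR 20.8 dB.
B: overshoot 12 dB → output overshoot 4 dB → GR 8 dB.
Difference: 12.8 dB in favour of A.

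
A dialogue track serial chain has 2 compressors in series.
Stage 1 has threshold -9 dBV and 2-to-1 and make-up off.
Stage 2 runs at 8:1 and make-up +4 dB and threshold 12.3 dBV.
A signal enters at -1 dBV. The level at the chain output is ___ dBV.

Stage 1: -1 dBV is 8 dB over -9 dBV; at 2:1 that becomes 4 dB over, giving -5 dBV.
Stage 2: below threshold (-5 ≤ 12.3); passes unchanged; make-up brings it to -1 dBV.

-1 dBV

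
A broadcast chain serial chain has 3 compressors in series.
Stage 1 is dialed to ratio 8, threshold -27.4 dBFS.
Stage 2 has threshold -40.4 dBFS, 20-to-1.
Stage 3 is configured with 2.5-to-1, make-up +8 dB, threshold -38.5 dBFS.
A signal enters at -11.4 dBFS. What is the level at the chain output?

-31.65 dBFS

Stage 1: -11.4 dBFS is 16 dB over -27.4 dBFS; at 8:1 that becomes 2 dB over, giving -25.4 dBFS.
Stage 2: overshoot 15 dB → 15/20 = 0.75 dB → -39.65 dBFS.
Stage 3: -39.65 dBFS ≤ -38.5 dBFS, so stage 3 doesn't engage; make-up brings it to -31.65 dBFS.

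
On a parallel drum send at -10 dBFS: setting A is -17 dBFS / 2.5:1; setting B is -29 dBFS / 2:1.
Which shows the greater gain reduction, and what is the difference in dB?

B, by 5.3 dB

A: GR = 7 − 7/2.5 = 4.2 dB.
B: GR = 19 − 19/2 = 9.5 dB.
Difference: 5.3 dB in favour of B.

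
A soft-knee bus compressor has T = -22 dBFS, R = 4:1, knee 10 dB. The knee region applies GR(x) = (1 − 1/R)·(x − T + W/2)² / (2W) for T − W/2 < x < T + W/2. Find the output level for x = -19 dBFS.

x − T + W/2 = -19 − (-22) + 5 = 8.
GR = (1 − 1/4) × 8² / 20 = 0.75 × 64 / 20 = 2.4 dB.
Output = -19 − 2.4 = -21.4 dBFS.

-21.4 dBFS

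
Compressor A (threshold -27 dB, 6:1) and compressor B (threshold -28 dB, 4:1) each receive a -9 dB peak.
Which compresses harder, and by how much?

A: 18 dB over, compressed to 3 dB over, so 15 dB of GR.
B: 19 dB over, compressed to 4.75 dB over, so 14.25 dB of GR.
A applies 0.75 dB more gain reduction.

A, by 0.75 dB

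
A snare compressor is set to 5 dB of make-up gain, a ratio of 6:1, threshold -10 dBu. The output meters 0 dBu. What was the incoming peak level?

20 dBu

Before make-up, the level was 0 − 5 = -5 dBu.
Post-compression overshoot = -5 − (-10) = 5 dB.
Undo the ratio: input overshoot = 5 × 6 = 30 dB, giving input = 20 dBu.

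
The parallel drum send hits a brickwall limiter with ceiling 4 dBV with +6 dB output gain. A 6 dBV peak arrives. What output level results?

10 dBV

A brickwall limiter is an ∞:1 compressor: any input above the ceiling is clamped to 4 dBV.
Output gain then adds 6 dB: 4 + 6 = 10 dBV.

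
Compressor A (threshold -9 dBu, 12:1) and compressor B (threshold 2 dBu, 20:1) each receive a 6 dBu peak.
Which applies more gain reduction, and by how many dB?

A: overshoot 15 dB → output overshoot 1.25 dB → GR 13.75 dB.
B: overshoot 4 dB → output overshoot 0.2 dB → GR 3.8 dB.
A applies 9.95 dB more gain reduction.

A, by 9.95 dB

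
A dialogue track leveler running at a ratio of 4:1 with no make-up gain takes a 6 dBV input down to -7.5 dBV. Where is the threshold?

-12 dBV

Gain reduction = 6 − (-7.5) = 13.5 dB; output overshoot = GR / (R − 1) = 13.5 / 3 = 4.5 dB.
Threshold = output − output overshoot = -7.5 − 4.5 = -12 dBV.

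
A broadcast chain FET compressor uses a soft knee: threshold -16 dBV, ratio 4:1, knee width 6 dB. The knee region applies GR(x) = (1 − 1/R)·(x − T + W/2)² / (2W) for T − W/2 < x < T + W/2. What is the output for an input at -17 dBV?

-17.25 dBV

x − T + W/2 = -17 − (-16) + 3 = 2.
GR = (1 − 1/4) × 2² / 12 = 0.75 × 4 / 12 = 0.25 dB.
Output = -17 − 0.25 = -17.25 dBV.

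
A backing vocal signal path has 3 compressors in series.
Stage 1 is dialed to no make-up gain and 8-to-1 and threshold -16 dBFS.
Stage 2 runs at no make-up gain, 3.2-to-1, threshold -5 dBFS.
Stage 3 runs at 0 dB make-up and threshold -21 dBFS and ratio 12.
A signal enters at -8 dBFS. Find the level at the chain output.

Stage 1: 8 dB above -16 dBFS, reduced 8:1 to 1 dB above → -15 dBFS.
Stage 2: below threshold (-15 ≤ -5); passes unchanged; output -15 dBFS.
Stage 3: 6 dB above -21 dBFS, reduced 12:1 to 0.5 dB above → -20.5 dBFS.

-20.5 dBFS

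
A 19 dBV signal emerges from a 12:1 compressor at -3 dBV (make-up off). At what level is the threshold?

Input is 24 dB above T (since output overshoot × R = input overshoot: (-3 − T)·12 = 19 − T gives T = -5 dBV).
Check: -5 + (19 − (-5))/12 = -5 + 2 = -3 dBV. ✓

-5 dBV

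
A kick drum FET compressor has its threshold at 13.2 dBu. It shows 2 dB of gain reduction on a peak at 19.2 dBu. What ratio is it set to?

Input overshoot = 19.2 − 13.2 = 6 dB.
Output overshoot = 6 − 2 = 4 dB.
Ratio = input overshoot / output overshoot = 6 / 4 = 1.5.

1.5:1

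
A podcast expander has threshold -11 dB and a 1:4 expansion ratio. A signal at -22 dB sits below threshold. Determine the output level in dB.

Undershoot = (-11) − (-22) = 11 dB.
At 1:4, that expands to 44 dB under threshold.
Output = -11 − 44 = -55 dB.

-55 dB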